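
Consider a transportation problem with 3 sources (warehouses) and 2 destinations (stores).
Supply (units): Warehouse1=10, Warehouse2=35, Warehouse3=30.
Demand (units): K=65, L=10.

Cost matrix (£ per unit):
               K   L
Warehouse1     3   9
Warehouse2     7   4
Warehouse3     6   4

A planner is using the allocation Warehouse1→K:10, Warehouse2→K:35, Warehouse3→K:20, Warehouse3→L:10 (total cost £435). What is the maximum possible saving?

10

Current plan cost = 10·3 + 35·7 + 20·6 + 10·4 = £435.
Optimal plan:
  Warehouse1–K: 10 × £3 = £30
  Warehouse2–K: 25 × £7 = £175
  Warehouse2–L: 10 × £4 = £40
  Warehouse3–K: 30 × £6 = £180
Optimal cost = £425.
Saving = 435 − 425 = £10.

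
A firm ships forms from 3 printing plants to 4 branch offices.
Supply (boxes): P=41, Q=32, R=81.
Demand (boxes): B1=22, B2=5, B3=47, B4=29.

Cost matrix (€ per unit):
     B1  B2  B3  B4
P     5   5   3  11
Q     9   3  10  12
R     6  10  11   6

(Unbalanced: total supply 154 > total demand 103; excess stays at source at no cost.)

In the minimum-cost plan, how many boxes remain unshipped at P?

0

An optimal plan:
  P->B3: 41 × €3 = €123
  Q->B2: 5 × €3 = €15
  Q->B3: 6 × €10 = €60
  R->B1: 22 × €6 = €132
  R->B4: 29 × €6 = €174
Total cost = €504.
P ships 41 of its 41, leaving 0.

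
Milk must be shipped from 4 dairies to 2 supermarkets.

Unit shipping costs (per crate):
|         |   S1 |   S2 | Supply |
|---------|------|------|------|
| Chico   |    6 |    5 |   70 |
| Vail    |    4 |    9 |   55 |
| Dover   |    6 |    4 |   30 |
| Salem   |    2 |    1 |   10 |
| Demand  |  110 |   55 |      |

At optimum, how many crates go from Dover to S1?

0

The minimum-cost plan:
  Chico->S1: 45 × 6 = 270
  Chico->S2: 25 × 5 = 125
  Vail->S1: 55 × 4 = 220
  Dover->S2: 30 × 4 = 120
  Salem->S1: 10 × 2 = 20
Total cost = 755.
The route Dover→S1 is not used.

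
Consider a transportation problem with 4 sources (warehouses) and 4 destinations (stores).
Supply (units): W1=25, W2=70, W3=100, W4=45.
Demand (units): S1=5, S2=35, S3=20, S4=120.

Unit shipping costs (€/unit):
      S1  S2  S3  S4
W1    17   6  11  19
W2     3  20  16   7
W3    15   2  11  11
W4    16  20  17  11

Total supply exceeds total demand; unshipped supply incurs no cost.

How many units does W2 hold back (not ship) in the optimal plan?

0

An optimal plan:
  W2→S1: 5 × €3 = €15
  W2→S4: 65 × €7 = €455
  W3→S2: 35 × €2 = €70
  W3→S3: 20 × €11 = €220
  W3→S4: 10 × €11 = €110
  W4→S4: 45 × €11 = €495
Total cost = €1365.
W2 ships 70 of its 70, leaving 0.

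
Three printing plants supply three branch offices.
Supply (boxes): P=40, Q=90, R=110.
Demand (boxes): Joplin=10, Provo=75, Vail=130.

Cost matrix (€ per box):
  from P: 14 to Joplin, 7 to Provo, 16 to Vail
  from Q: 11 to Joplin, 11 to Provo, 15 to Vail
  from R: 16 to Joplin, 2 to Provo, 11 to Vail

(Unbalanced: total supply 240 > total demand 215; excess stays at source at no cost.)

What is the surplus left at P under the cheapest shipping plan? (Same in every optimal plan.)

An optimal plan:
  P->Provo: 15 × €7 = €105
  Q->Joplin: 10 × €11 = €110
  Q->Vail: 80 × €15 = €1200
  R->Provo: 60 × €2 = €120
  R->Vail: 50 × €11 = €550
Total cost = €2085.
P ships 15 of its 40, leaving 25.

25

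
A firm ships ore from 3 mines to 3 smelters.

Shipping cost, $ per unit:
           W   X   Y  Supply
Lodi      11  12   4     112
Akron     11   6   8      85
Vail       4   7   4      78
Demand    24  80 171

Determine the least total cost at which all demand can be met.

1280

One minimum-cost allocation:
  Lodi→Y: 112 × $4 = $448
  Akron→X: 80 × $6 = $480
  Akron→Y: 5 × $8 = $40
  Vail→W: 24 × $4 = $96
  Vail→Y: 54 × $4 = $216
Total = 448 + 480 + 40 + 96 + 216 = $1280.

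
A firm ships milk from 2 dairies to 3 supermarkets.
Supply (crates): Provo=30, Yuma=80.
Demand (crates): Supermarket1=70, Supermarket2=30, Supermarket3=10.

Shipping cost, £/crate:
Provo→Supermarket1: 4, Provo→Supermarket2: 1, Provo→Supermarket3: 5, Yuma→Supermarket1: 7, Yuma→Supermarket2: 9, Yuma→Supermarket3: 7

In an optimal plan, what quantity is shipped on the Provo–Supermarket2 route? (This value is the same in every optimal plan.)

30

Solving gives:
  Provo→Supermarket2: 30 × £1 = £30
  Yuma→Supermarket1: 70 × £7 = £490
  Yuma→Supermarket3: 10 × £7 = £70
Total cost = £590.
So Provo→Supermarket2 carries 30 crates.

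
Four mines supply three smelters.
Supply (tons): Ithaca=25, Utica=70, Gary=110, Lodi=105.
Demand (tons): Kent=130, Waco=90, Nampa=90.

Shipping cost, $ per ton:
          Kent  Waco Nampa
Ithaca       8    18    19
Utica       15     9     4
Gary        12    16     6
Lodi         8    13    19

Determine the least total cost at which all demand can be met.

2530

Optimal allocation:
  Ithaca to Kent: 25 × $8 = $200
  Utica to Waco: 70 × $9 = $630
  Gary to Waco: 20 × $16 = $320
  Gary to Nampa: 90 × $6 = $540
  Lodi to Kent: 105 × $8 = $840
Total = 200 + 630 + 320 + 540 + 840 = $2530.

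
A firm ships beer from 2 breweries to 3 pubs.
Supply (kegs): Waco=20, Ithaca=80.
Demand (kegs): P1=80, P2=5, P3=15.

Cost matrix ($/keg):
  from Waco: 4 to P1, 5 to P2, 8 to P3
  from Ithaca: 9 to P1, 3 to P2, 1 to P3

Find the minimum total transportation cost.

A cheapest plan:
  Waco–P1: 20 × $4 = $80
  Ithaca–P1: 60 × $9 = $540
  Ithaca–P2: 5 × $3 = $15
  Ithaca–P3: 15 × $1 = $15
Total = 80 + 540 + 15 + 15 = $650.
(Supply check: Waco ships 20; Ithaca ships 80.)

650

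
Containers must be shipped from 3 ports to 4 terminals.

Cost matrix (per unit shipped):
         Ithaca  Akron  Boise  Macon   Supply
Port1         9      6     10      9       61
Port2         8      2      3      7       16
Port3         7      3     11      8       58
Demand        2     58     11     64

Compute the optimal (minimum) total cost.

789

One minimum-cost allocation:
  Port1→Macon: 61 TEU
  Port2→Akron: 2 TEU
  Port2→Boise: 11 TEU
  Port2→Macon: 3 TEU
  Port3→Ithaca: 2 TEU
  Port3→Akron: 56 TEU
Total cost = 789.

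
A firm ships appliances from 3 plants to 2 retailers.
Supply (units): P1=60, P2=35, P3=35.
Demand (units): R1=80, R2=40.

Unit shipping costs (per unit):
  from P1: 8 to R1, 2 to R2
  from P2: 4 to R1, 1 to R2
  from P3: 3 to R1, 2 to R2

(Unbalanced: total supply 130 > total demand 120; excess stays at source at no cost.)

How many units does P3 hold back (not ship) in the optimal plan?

0

Minimum-cost shipments:
  P1→R1: 10 units
  P1→R2: 40 units
  P2→R1: 35 units
  P3→R1: 35 units
Total cost = 405.
P3 ships 35 of its 35, leaving 0.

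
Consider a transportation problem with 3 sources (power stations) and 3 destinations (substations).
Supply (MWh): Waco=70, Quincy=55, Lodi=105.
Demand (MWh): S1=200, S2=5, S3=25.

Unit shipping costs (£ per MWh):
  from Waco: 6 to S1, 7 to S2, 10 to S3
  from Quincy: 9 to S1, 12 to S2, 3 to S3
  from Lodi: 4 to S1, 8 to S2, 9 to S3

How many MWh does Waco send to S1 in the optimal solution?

65

Solving gives:
  Waco→S1: 65 MWh
  Waco→S2: 5 MWh
  Quincy→S1: 30 MWh
  Quincy→S3: 25 MWh
  Lodi→S1: 105 MWh
Total cost = £1190.
So Waco→S1 carries 65 MWh.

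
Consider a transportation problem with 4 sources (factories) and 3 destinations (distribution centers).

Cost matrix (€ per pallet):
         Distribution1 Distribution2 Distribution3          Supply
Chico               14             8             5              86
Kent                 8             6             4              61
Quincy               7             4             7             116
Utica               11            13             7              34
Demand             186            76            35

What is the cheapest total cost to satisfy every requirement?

Optimal allocation:
  Chico→Distribution2: 51 × €8 = €408
  Chico→Distribution3: 35 × €5 = €175
  Kent→Distribution1: 61 × €8 = €488
  Quincy→Distribution1: 91 × €7 = €637
  Quincy→Distribution2: 25 × €4 = €100
  Utica→Distribution1: 34 × €11 = €374
Total = 408 + 175 + 488 + 637 + 100 + 374 = €2182.
(Supply check: Chico ships 86; Kent ships 61; Quincy ships 116; Utica ships 34.)

2182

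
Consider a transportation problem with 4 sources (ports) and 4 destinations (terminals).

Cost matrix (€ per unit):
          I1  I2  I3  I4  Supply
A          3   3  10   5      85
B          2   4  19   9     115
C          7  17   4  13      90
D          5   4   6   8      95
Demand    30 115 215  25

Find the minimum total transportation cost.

1845

One minimum-cost allocation:
  A→I2: 30 × €3 = €90
  A→I3: 30 × €10 = €300
  A→I4: 25 × €5 = €125
  B→I1: 30 × €2 = €60
  B→I2: 85 × €4 = €340
  C→I3: 90 × €4 = €360
  D→I3: 95 × €6 = €570
Total = 90 + 300 + 125 + 60 + 340 + 360 + 570 = €1845.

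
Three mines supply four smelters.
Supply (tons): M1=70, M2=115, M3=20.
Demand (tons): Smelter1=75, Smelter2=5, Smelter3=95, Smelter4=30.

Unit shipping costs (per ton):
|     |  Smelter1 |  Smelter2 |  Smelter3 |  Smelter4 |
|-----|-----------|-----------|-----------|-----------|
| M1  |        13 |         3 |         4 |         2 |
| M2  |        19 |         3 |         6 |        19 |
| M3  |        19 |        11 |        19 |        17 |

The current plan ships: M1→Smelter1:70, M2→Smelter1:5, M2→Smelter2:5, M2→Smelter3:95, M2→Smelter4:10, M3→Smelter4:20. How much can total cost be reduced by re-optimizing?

Current plan cost = 70·13 + 5·19 + 5·3 + 95·6 + 10·19 + 20·17 = 2120.
Optimal plan:
  M1 to Smelter1: 40 × 13 = 520
  M1 to Smelter4: 30 × 2 = 60
  M2 to Smelter1: 15 × 19 = 285
  M2 to Smelter2: 5 × 3 = 15
  M2 to Smelter3: 95 × 6 = 570
  M3 to Smelter1: 20 × 19 = 380
Optimal cost = 1830.
Saving = 2120 − 1830 = 290.

290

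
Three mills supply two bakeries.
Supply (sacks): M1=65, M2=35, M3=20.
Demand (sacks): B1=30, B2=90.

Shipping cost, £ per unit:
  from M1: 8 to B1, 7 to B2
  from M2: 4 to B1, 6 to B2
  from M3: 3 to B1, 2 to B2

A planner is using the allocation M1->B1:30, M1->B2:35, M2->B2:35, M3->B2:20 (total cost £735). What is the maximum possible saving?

90

Current plan cost = 30·8 + 35·7 + 35·6 + 20·2 = £735.
Optimal plan:
  M1→B2: 65 × £7 = £455
  M2→B1: 30 × £4 = £120
  M2→B2: 5 × £6 = £30
  M3→B2: 20 × £2 = £40
Optimal cost = £645.
Saving = 735 − 645 = £90.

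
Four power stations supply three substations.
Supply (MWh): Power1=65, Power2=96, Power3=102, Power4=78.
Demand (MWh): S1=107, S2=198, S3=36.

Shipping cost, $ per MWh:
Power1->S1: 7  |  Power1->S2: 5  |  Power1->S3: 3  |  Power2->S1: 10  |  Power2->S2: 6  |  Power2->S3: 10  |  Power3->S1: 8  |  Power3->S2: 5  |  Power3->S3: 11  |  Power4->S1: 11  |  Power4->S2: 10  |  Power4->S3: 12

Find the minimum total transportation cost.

2255

A cheapest plan:
  Power1→S1: 29 × $7 = $203
  Power1→S3: 36 × $3 = $108
  Power2→S2: 96 × $6 = $576
  Power3→S2: 102 × $5 = $510
  Power4→S1: 78 × $11 = $858
Total = 203 + 108 + 576 + 510 + 858 = $2255.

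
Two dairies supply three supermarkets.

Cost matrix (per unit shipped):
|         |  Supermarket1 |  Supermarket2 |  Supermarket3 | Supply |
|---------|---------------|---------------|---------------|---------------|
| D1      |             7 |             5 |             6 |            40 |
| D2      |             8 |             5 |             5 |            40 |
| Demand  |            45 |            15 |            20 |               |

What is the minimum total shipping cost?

One minimum-cost allocation:
  D1–Supermarket1: 40 × 7 = 280
  D2–Supermarket1: 5 × 8 = 40
  D2–Supermarket2: 15 × 5 = 75
  D2–Supermarket3: 20 × 5 = 100
Total = 280 + 40 + 75 + 100 = 495.

495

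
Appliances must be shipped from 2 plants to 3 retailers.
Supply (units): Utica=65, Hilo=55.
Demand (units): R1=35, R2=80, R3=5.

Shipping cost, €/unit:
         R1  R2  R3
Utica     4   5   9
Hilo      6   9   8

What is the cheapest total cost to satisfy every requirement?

710

One minimum-cost allocation:
  Utica–R2: 65 × €5 = €325
  Hilo–R1: 35 × €6 = €210
  Hilo–R2: 15 × €9 = €135
  Hilo–R3: 5 × €8 = €40
Total = 325 + 210 + 135 + 40 = €710.
(Supply check: Utica ships 65; Hilo ships 55.)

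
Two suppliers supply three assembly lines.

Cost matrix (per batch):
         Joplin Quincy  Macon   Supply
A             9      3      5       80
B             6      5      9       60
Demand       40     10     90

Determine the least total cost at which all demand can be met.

A cheapest plan:
  A–Macon: 80 batches
  B–Joplin: 40 batches
  B–Quincy: 10 batches
  B–Macon: 10 batches
Total cost = 780.

780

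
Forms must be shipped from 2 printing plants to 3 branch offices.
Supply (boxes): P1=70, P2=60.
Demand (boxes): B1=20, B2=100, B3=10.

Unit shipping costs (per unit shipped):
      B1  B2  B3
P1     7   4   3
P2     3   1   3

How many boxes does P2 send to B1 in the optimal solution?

Optimal shipments:
  P1→B2: 60 boxes
  P1→B3: 10 boxes
  P2→B1: 20 boxes
  P2→B2: 40 boxes
Total cost = 370.
So P2→B1 carries 20 boxes.

20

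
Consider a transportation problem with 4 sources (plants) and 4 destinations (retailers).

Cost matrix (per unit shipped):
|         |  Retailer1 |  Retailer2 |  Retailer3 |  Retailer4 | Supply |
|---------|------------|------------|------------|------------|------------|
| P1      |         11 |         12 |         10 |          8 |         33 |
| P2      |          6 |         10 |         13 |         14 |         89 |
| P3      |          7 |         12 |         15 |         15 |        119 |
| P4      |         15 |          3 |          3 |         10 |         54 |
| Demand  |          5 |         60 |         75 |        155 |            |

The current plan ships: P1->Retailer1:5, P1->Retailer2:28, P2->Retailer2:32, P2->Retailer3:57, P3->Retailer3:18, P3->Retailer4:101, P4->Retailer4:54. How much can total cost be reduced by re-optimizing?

621

Current plan cost = 5·11 + 28·12 + 32·10 + 57·13 + 18·15 + 101·15 + 54·10 = 3777.
Optimal plan:
  P1–Retailer4: 33 × 8 = 264
  P2–Retailer2: 60 × 10 = 600
  P2–Retailer3: 21 × 13 = 273
  P2–Retailer4: 8 × 14 = 112
  P3–Retailer1: 5 × 7 = 35
  P3–Retailer4: 114 × 15 = 1710
  P4–Retailer3: 54 × 3 = 162
Optimal cost = 3156.
Saving = 3777 − 3156 = 621.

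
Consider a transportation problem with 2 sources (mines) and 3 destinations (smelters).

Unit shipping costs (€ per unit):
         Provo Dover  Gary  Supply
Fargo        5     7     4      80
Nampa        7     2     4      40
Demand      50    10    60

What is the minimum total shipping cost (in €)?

510

Optimal allocation:
  Fargo→Provo: 50 × €5 = €250
  Fargo→Gary: 30 × €4 = €120
  Nampa→Dover: 10 × €2 = €20
  Nampa→Gary: 30 × €4 = €120
Total = 250 + 120 + 20 + 120 = €510.
(Supply check: Fargo ships 80; Nampa ships 40.)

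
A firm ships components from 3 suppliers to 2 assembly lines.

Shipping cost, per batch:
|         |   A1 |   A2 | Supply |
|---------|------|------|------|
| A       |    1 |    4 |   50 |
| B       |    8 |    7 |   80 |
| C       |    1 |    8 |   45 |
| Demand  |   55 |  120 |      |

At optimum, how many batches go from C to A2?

The minimum-cost plan:
  A->A1: 10 × 1 = 10
  A->A2: 40 × 4 = 160
  B->A2: 80 × 7 = 560
  C->A1: 45 × 1 = 45
Total cost = 775.
The route C→A2 is not used.

0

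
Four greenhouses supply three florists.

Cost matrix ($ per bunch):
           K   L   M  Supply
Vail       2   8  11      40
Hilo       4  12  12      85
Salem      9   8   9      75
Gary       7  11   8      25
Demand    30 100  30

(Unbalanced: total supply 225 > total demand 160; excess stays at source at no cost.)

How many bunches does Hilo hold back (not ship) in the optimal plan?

An optimal plan:
  Vail->K: 10 × $2 = $20
  Vail->L: 30 × $8 = $240
  Hilo->K: 20 × $4 = $80
  Salem->L: 70 × $8 = $560
  Salem->M: 5 × $9 = $45
  Gary->M: 25 × $8 = $200
Total cost = $1145.
Hilo ships 20 of its 85, leaving 65.

65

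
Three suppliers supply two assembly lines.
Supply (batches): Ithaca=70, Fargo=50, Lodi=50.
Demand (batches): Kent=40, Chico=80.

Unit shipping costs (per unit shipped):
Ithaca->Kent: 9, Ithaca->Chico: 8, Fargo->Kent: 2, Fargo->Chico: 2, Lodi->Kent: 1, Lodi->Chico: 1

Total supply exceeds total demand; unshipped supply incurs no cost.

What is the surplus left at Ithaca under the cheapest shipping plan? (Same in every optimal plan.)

50

Minimum-cost shipments:
  Ithaca to Chico: 20 batches
  Fargo to Kent: 40 batches
  Fargo to Chico: 10 batches
  Lodi to Chico: 50 batches
Total cost = 310.
Ithaca ships 20 of its 70, leaving 50.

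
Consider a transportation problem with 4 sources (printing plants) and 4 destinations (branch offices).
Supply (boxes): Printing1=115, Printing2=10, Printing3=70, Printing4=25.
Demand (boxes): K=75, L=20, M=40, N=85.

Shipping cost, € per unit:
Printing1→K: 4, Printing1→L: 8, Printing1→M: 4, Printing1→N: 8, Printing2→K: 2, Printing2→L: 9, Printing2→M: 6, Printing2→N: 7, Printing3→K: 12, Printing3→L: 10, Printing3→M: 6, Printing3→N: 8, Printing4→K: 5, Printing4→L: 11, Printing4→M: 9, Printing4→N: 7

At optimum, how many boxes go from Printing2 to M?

Optimal shipments:
  Printing1->K: 65 boxes
  Printing1->L: 20 boxes
  Printing1->M: 30 boxes
  Printing2->K: 10 boxes
  Printing3->M: 10 boxes
  Printing3->N: 60 boxes
  Printing4->N: 25 boxes
Total cost = €1275.
The route Printing2→M is not used.

0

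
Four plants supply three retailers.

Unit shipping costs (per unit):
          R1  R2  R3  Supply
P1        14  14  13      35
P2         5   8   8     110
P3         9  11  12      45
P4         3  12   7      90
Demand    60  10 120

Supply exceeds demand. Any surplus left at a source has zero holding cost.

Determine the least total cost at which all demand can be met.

Optimal allocation:
  P2→R2: 10 × 8 = 80
  P2→R3: 90 × 8 = 720
  P4→R1: 60 × 3 = 180
  P4→R3: 30 × 7 = 210
Total = 80 + 720 + 180 + 210 = 1190.

1190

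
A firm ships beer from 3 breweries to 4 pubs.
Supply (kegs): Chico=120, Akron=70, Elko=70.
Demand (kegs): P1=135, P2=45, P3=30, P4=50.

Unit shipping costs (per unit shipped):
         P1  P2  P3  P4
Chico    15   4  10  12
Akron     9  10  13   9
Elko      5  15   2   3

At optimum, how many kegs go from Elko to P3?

Solving gives:
  Chico→P2: 45 kegs
  Chico→P3: 30 kegs
  Chico→P4: 45 kegs
  Akron→P1: 70 kegs
  Elko→P1: 65 kegs
  Elko→P4: 5 kegs
Total cost = 1990.
The route Elko→P3 is not used.

0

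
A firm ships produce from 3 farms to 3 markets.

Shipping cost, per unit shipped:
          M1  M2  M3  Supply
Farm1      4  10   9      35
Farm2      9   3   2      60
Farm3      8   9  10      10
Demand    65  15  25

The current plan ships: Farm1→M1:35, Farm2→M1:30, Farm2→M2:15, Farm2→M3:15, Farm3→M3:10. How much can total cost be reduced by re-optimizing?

90

Current plan cost = 35·4 + 30·9 + 15·3 + 15·2 + 10·10 = 585.
Optimal plan:
  Farm1->M1: 35 × 4 = 140
  Farm2->M1: 20 × 9 = 180
  Farm2->M2: 15 × 3 = 45
  Farm2->M3: 25 × 2 = 50
  Farm3->M1: 10 × 8 = 80
Optimal cost = 495.
Saving = 585 − 495 = 90.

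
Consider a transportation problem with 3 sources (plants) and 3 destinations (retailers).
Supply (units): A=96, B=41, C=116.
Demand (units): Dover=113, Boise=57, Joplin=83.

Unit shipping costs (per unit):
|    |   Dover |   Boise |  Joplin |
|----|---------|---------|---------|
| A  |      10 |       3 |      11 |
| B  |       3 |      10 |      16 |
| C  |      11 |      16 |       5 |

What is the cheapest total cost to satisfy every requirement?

1462

An optimal shipping plan:
  A to Dover: 39 × 10 = 390
  A to Boise: 57 × 3 = 171
  B to Dover: 41 × 3 = 123
  C to Dover: 33 × 11 = 363
  C to Joplin: 83 × 5 = 415
Total = 390 + 171 + 123 + 363 + 415 = 1462.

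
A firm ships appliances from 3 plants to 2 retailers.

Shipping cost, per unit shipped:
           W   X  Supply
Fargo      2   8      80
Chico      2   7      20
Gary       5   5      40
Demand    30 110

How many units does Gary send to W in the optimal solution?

0

Solving gives:
  Fargo->W: 30 × 2 = 60
  Fargo->X: 50 × 8 = 400
  Chico->X: 20 × 7 = 140
  Gary->X: 40 × 5 = 200
Total cost = 800.
The route Gary→W is not used.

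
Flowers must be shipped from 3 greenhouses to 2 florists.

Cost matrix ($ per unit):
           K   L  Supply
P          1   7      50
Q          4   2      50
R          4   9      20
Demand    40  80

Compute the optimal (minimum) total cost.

An optimal shipping plan:
  P->K: 40 × $1 = $40
  P->L: 10 × $7 = $70
  Q->L: 50 × $2 = $100
  R->L: 20 × $9 = $180
Total = 40 + 70 + 100 + 180 = $390.
(Supply check: P ships 50; Q ships 50; R ships 20.)

390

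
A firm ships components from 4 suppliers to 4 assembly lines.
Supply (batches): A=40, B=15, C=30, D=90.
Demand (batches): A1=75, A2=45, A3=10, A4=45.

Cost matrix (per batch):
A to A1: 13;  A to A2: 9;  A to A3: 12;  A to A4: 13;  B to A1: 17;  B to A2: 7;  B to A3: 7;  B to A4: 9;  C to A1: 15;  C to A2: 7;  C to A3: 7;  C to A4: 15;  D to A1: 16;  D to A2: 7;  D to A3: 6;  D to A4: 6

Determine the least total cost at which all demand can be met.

1695

One minimum-cost allocation:
  A to A1: 40 batches
  B to A2: 15 batches
  C to A1: 30 batches
  D to A1: 5 batches
  D to A2: 30 batches
  D to A3: 10 batches
  D to A4: 45 batches
Total cost = 1695.
(Supply check: A ships 40; B ships 15; C ships 30; D ships 90.)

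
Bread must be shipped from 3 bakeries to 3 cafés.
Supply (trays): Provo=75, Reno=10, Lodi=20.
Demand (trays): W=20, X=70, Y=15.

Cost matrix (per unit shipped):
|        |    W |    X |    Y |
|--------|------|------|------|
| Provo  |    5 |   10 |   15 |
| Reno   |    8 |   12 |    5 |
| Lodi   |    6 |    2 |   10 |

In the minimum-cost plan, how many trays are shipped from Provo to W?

Solving gives:
  Provo→W: 20 × 5 = 100
  Provo→X: 50 × 10 = 500
  Provo→Y: 5 × 15 = 75
  Reno→Y: 10 × 5 = 50
  Lodi→X: 20 × 2 = 40
Total cost = 765.
So Provo→W carries 20 trays.

20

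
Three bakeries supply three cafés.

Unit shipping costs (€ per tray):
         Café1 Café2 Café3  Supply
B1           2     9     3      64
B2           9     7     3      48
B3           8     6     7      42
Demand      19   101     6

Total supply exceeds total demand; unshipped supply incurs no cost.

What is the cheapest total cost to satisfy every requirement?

743

One minimum-cost allocation:
  B1->Café1: 19 × €2 = €38
  B1->Café2: 11 × €9 = €99
  B1->Café3: 6 × €3 = €18
  B2->Café2: 48 × €7 = €336
  B3->Café2: 42 × €6 = €252
Total = 38 + 99 + 18 + 336 + 252 = €743.
(Supply check: B1 ships 36; B2 ships 48; B3 ships 42.)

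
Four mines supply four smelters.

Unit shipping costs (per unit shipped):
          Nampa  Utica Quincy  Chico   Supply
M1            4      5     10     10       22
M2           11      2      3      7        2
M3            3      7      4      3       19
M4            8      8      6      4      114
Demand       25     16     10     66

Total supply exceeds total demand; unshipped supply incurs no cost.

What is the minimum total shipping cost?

477

One minimum-cost allocation:
  M1->Nampa: 8 × 4 = 32
  M1->Utica: 14 × 5 = 70
  M2->Utica: 2 × 2 = 4
  M3->Nampa: 17 × 3 = 51
  M3->Quincy: 2 × 4 = 8
  M4->Quincy: 8 × 6 = 48
  M4->Chico: 66 × 4 = 264
Total = 32 + 70 + 4 + 51 + 8 + 48 + 264 = 477.
(Supply check: M1 ships 22; M2 ships 2; M3 ships 19; M4 ships 74.)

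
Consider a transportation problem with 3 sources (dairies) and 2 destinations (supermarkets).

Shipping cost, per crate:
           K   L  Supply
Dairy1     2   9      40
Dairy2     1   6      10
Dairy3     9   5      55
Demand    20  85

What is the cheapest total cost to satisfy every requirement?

555

One minimum-cost allocation:
  Dairy1→K: 20 × 2 = 40
  Dairy1→L: 20 × 9 = 180
  Dairy2→L: 10 × 6 = 60
  Dairy3→L: 55 × 5 = 275
Total = 40 + 180 + 60 + 275 = 555.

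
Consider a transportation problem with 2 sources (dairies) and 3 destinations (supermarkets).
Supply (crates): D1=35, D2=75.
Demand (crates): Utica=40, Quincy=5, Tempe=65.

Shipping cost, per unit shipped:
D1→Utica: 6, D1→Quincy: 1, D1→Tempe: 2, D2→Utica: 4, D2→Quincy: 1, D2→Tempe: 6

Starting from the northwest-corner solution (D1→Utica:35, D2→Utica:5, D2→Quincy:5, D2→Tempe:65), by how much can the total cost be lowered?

Current plan cost = 35·6 + 5·4 + 5·1 + 65·6 = 625.
Optimal plan:
  D1→Tempe: 35 × 2 = 70
  D2→Utica: 40 × 4 = 160
  D2→Quincy: 5 × 1 = 5
  D2→Tempe: 30 × 6 = 180
Optimal cost = 415.
Saving = 625 − 415 = 210.

210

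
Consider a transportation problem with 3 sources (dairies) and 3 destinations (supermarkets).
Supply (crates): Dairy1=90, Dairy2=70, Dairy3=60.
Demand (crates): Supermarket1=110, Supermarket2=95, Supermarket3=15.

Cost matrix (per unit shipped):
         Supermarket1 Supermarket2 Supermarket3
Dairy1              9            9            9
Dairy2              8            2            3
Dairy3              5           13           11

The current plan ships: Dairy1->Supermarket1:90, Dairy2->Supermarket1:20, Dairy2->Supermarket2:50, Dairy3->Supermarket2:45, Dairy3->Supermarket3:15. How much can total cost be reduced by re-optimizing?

570

Current plan cost = 90·9 + 20·8 + 50·2 + 45·13 + 15·11 = 1820.
Optimal plan:
  Dairy1 to Supermarket1: 50 × 9 = 450
  Dairy1 to Supermarket2: 25 × 9 = 225
  Dairy1 to Supermarket3: 15 × 9 = 135
  Dairy2 to Supermarket2: 70 × 2 = 140
  Dairy3 to Supermarket1: 60 × 5 = 300
Optimal cost = 1250.
Saving = 1820 − 1250 = 570.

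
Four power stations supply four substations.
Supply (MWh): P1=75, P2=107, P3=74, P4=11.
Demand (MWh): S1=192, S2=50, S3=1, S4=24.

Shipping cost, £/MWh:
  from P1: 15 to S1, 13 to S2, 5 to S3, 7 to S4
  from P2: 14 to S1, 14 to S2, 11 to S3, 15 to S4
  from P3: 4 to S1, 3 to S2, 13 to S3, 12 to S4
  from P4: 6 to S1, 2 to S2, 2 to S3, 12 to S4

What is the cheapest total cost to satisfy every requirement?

Optimal allocation:
  P1–S1: 11 × £15 = £165
  P1–S2: 39 × £13 = £507
  P1–S3: 1 × £5 = £5
  P1–S4: 24 × £7 = £168
  P2–S1: 107 × £14 = £1498
  P3–S1: 74 × £4 = £296
  P4–S2: 11 × £2 = £22
Total = 165 + 507 + 5 + 168 + 1498 + 296 + 22 = £2661.

2661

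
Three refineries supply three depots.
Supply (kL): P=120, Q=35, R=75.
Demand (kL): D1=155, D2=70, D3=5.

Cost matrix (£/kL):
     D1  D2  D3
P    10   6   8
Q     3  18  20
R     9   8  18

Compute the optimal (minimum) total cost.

1690

A cheapest plan:
  P to D1: 45 kL
  P to D2: 70 kL
  P to D3: 5 kL
  Q to D1: 35 kL
  R to D1: 75 kL
Total cost = £1690.
(Supply check: P ships 120; Q ships 35; R ships 75.)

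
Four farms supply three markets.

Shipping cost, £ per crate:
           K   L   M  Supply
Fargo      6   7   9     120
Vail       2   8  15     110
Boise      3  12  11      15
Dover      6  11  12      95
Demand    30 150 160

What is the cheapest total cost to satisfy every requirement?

Optimal allocation:
  Fargo–L: 70 × £7 = £490
  Fargo–M: 50 × £9 = £450
  Vail–K: 30 × £2 = £60
  Vail–L: 80 × £8 = £640
  Boise–M: 15 × £11 = £165
  Dover–M: 95 × £12 = £1140
Total = 490 + 450 + 60 + 640 + 165 + 1140 = £2945.

2945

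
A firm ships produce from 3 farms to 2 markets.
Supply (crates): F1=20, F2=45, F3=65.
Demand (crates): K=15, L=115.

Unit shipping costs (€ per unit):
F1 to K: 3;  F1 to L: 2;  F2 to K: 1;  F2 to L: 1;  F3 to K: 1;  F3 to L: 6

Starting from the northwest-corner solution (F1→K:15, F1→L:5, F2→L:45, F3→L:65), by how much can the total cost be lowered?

Current plan cost = 15·3 + 5·2 + 45·1 + 65·6 = €490.
Optimal plan:
  F1→L: 20 × €2 = €40
  F2→L: 45 × €1 = €45
  F3→K: 15 × €1 = €15
  F3→L: 50 × €6 = €300
Optimal cost = €400.
Saving = 490 − 400 = €90.

90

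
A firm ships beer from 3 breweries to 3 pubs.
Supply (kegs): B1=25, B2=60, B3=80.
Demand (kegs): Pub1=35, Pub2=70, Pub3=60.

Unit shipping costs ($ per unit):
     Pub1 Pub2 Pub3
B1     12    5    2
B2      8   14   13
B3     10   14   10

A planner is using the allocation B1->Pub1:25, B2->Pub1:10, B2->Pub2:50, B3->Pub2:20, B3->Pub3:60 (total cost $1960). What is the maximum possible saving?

325

Current plan cost = 25·12 + 10·8 + 50·14 + 20·14 + 60·10 = $1960.
Optimal plan:
  B1→Pub2: 25 × $5 = $125
  B2→Pub1: 35 × $8 = $280
  B2→Pub2: 25 × $14 = $350
  B3→Pub2: 20 × $14 = $280
  B3→Pub3: 60 × $10 = $600
Optimal cost = $1635.
Saving = 1960 − 1635 = $325.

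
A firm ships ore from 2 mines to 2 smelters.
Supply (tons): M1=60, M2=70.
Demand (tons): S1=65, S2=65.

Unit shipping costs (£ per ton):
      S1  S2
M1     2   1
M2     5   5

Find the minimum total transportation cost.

410

One minimum-cost allocation:
  M1→S2: 60 tons
  M2→S1: 65 tons
  M2→S2: 5 tons
Total cost = £410.
(Supply check: M1 ships 60; M2 ships 70.)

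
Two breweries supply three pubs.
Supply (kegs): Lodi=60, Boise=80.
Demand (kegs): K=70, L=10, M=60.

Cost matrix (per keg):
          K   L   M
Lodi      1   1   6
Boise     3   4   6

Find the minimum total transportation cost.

480

An optimal shipping plan:
  Lodi–K: 50 × 1 = 50
  Lodi–L: 10 × 1 = 10
  Boise–K: 20 × 3 = 60
  Boise–M: 60 × 6 = 360
Total = 50 + 10 + 60 + 360 = 480.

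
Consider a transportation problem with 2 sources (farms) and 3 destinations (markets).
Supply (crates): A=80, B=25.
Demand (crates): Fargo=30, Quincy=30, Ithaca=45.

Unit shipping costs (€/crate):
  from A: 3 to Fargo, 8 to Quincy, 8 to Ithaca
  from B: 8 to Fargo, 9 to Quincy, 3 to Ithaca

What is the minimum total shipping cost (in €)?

A cheapest plan:
  A to Fargo: 30 × €3 = €90
  A to Quincy: 30 × €8 = €240
  A to Ithaca: 20 × €8 = €160
  B to Ithaca: 25 × €3 = €75
Total = 90 + 240 + 160 + 75 = €565.

565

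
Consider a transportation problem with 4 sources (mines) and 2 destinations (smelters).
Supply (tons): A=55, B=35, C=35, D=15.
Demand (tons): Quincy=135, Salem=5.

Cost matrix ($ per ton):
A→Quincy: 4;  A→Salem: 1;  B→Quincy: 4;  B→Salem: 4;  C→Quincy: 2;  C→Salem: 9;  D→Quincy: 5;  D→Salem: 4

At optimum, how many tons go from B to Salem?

0

The minimum-cost plan:
  A→Quincy: 50 × $4 = $200
  A→Salem: 5 × $1 = $5
  B→Quincy: 35 × $4 = $140
  C→Quincy: 35 × $2 = $70
  D→Quincy: 15 × $5 = $75
Total cost = $490.
The route B→Salem is not used.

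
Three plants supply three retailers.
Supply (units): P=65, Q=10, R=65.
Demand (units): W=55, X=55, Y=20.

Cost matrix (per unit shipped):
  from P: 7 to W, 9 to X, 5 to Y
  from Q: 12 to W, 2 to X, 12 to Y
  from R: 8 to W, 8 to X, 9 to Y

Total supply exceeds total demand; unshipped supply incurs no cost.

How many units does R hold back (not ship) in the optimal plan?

Minimum-cost shipments:
  P–W: 45 × 7 = 315
  P–Y: 20 × 5 = 100
  Q–X: 10 × 2 = 20
  R–W: 10 × 8 = 80
  R–X: 45 × 8 = 360
Total cost = 875.
R ships 55 of its 65, leaving 10.

10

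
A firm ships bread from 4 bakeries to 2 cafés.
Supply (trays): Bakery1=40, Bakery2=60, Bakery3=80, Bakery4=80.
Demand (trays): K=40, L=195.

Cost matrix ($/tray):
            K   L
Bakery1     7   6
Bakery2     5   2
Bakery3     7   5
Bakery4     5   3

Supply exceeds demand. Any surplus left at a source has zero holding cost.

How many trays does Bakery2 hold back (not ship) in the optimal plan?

An optimal plan:
  Bakery1–K: 15 × $7 = $105
  Bakery2–L: 60 × $2 = $120
  Bakery3–K: 25 × $7 = $175
  Bakery3–L: 55 × $5 = $275
  Bakery4–L: 80 × $3 = $240
Total cost = $915.
Bakery2 ships 60 of its 60, leaving 0.

0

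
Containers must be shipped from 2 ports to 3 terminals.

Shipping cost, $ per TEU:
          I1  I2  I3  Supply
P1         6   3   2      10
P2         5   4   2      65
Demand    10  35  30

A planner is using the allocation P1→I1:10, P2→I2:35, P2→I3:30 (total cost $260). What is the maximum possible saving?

20

Current plan cost = 10·6 + 35·4 + 30·2 = $260.
Optimal plan:
  P1→I2: 10 TEU
  P2→I1: 10 TEU
  P2→I2: 25 TEU
  P2→I3: 30 TEU
Optimal cost = $240.
Saving = 260 − 240 = $20.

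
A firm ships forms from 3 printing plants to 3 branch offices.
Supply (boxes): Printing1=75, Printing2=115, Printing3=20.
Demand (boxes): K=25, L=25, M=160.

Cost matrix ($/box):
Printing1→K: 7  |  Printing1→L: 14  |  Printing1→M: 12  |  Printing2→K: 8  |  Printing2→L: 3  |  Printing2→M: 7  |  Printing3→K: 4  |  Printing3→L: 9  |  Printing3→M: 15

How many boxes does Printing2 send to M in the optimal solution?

90

Optimal shipments:
  Printing1→K: 5 × $7 = $35
  Printing1→M: 70 × $12 = $840
  Printing2→L: 25 × $3 = $75
  Printing2→M: 90 × $7 = $630
  Printing3→K: 20 × $4 = $80
Total cost = $1660.
So Printing2→M carries 90 boxes.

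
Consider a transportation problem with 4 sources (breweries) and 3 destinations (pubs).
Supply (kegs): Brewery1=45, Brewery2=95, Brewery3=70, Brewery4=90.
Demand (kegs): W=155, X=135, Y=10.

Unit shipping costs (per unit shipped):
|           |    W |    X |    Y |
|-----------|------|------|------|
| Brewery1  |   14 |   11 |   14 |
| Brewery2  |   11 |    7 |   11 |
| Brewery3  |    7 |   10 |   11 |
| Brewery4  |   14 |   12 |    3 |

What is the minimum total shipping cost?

Optimal allocation:
  Brewery1->W: 5 kegs
  Brewery1->X: 40 kegs
  Brewery2->X: 95 kegs
  Brewery3->W: 70 kegs
  Brewery4->W: 80 kegs
  Brewery4->Y: 10 kegs
Total cost = 2815.

2815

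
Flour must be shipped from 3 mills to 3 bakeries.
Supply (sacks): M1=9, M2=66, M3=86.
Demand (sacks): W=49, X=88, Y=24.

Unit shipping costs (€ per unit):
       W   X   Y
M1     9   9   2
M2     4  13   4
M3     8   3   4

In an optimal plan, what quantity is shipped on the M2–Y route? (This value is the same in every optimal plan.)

17

The minimum-cost plan:
  M1→X: 2 × €9 = €18
  M1→Y: 7 × €2 = €14
  M2→W: 49 × €4 = €196
  M2→Y: 17 × €4 = €68
  M3→X: 86 × €3 = €258
Total cost = €554.
So M2→Y carries 17 sacks.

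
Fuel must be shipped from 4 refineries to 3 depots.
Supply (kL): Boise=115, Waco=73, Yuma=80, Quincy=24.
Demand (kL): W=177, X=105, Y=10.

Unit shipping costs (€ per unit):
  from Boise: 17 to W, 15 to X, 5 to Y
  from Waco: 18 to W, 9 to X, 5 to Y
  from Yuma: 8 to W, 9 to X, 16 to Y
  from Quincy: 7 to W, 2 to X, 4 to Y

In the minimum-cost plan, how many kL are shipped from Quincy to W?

0

The minimum-cost plan:
  Boise→W: 97 × €17 = €1649
  Boise→X: 8 × €15 = €120
  Boise→Y: 10 × €5 = €50
  Waco→X: 73 × €9 = €657
  Yuma→W: 80 × €8 = €640
  Quincy→X: 24 × €2 = €48
Total cost = €3164.
The route Quincy→W is not used.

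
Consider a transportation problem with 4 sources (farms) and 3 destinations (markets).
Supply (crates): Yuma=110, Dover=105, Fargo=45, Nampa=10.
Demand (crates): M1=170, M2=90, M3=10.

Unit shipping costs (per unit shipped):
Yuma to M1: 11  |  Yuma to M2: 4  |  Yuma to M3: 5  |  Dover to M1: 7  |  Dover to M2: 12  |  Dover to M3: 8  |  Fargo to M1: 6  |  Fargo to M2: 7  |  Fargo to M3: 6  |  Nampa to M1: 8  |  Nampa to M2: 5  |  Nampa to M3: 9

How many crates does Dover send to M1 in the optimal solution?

105

Solving gives:
  Yuma→M1: 10 × 11 = 110
  Yuma→M2: 90 × 4 = 360
  Yuma→M3: 10 × 5 = 50
  Dover→M1: 105 × 7 = 735
  Fargo→M1: 45 × 6 = 270
  Nampa→M1: 10 × 8 = 80
Total cost = 1605.
So Dover→M1 carries 105 crates.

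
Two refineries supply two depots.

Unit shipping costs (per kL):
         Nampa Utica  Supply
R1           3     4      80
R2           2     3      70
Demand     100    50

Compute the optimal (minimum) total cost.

A cheapest plan:
  R1 to Nampa: 30 × 3 = 90
  R1 to Utica: 50 × 4 = 200
  R2 to Nampa: 70 × 2 = 140
Total = 90 + 200 + 140 = 430.
(Supply check: R1 ships 80; R2 ships 70.)

430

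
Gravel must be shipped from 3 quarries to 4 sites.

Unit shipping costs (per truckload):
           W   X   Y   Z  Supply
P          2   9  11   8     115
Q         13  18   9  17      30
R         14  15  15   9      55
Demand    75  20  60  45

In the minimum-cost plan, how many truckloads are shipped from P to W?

75

Optimal shipments:
  P–W: 75 × 2 = 150
  P–X: 20 × 9 = 180
  P–Y: 20 × 11 = 220
  Q–Y: 30 × 9 = 270
  R–Y: 10 × 15 = 150
  R–Z: 45 × 9 = 405
Total cost = 1375.
So P→W carries 75 truckloads.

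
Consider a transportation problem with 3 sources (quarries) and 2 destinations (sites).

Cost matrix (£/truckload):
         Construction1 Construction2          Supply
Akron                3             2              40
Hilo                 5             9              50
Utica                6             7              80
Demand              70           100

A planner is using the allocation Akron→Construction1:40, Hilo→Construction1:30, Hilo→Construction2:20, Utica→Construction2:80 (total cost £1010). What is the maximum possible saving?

140

Current plan cost = 40·3 + 30·5 + 20·9 + 80·7 = £1010.
Optimal plan:
  Akron–Construction2: 40 × £2 = £80
  Hilo–Construction1: 50 × £5 = £250
  Utica–Construction1: 20 × £6 = £120
  Utica–Construction2: 60 × £7 = £420
Optimal cost = £870.
Saving = 1010 − 870 = £140.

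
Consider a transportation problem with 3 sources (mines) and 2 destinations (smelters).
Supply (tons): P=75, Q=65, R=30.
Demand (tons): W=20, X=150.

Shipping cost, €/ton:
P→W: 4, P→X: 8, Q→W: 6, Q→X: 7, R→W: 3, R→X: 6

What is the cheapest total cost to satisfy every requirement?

1155

Optimal allocation:
  P->W: 20 tons
  P->X: 55 tons
  Q->X: 65 tons
  R->X: 30 tons
Total cost = €1155.
(Supply check: P ships 75; Q ships 65; R ships 30.)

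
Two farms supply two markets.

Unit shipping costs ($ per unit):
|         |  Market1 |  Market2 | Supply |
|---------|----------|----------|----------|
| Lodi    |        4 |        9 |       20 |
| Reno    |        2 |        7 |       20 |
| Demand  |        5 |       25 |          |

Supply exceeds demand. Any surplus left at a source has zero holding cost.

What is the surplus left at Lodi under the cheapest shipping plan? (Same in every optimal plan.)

10

Minimum-cost shipments:
  Lodi–Market1: 5 × $4 = $20
  Lodi–Market2: 5 × $9 = $45
  Reno–Market2: 20 × $7 = $140
Total cost = $205.
Lodi ships 10 of its 20, leaving 10.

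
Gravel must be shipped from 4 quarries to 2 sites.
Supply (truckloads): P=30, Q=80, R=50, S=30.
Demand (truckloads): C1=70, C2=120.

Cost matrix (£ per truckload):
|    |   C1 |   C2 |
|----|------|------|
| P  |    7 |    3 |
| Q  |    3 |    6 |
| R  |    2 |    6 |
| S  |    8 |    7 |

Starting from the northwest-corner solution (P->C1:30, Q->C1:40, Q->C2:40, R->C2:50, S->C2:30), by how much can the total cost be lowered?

Current plan cost = 30·7 + 40·3 + 40·6 + 50·6 + 30·7 = £1080.
Optimal plan:
  P->C2: 30 × £3 = £90
  Q->C1: 20 × £3 = £60
  Q->C2: 60 × £6 = £360
  R->C1: 50 × £2 = £100
  S->C2: 30 × £7 = £210
Optimal cost = £820.
Saving = 1080 − 820 = £260.

260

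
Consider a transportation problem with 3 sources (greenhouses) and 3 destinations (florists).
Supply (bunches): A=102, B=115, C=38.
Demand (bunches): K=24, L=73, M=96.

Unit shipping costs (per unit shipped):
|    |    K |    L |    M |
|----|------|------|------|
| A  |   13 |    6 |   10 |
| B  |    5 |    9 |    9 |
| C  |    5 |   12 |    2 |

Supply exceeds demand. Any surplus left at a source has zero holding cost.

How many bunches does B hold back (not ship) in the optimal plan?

33

Minimum-cost shipments:
  A→L: 73 × 6 = 438
  B→K: 24 × 5 = 120
  B→M: 58 × 9 = 522
  C→M: 38 × 2 = 76
Total cost = 1156.
B ships 82 of its 115, leaving 33.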